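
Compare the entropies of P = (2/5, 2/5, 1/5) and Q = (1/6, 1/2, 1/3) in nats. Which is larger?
P

Computing entropies in nats:
H(P) = 1.0549
H(Q) = 1.0114

Distribution P has higher entropy.

Intuition: The distribution closer to uniform (more spread out) has higher entropy.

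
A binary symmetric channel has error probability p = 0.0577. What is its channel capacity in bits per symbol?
0.6818 bits

For a binary symmetric channel (BSC) with error probability p:
Capacity C = 1 - H(p) bits per symbol

where H(p) = -p log₂(p) - (1-p) log₂(1-p) is the binary entropy function.

H(0.0577) = 0.3182 bits
C = 1 - 0.3182 = 0.6818 bits per symbol

This means we can reliably transmit up to 0.6818 bits of information per channel use.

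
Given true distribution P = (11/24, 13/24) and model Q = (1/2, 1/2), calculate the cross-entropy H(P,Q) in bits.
1.0000 bits

Cross-entropy: H(P,Q) = -Σ p(x) log q(x)

Alternatively: H(P,Q) = H(P) + D_KL(P||Q)
H(P) = 0.9950 bits
D_KL(P||Q) = 0.0050 bits

H(P,Q) = 0.9950 + 0.0050 = 1.0000 bits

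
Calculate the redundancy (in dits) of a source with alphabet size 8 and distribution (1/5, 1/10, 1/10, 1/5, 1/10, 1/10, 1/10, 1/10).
0.0235 dits

Redundancy measures how far a source is from maximum entropy:
R = H_max - H(X)

Maximum entropy for 8 symbols: H_max = log_10(8) = 0.9031 dits
Actual entropy: H(X) = 0.8796 dits
Redundancy: R = 0.9031 - 0.8796 = 0.0235 dits

This redundancy represents potential for compression: the source could be compressed by 0.0235 dits per symbol.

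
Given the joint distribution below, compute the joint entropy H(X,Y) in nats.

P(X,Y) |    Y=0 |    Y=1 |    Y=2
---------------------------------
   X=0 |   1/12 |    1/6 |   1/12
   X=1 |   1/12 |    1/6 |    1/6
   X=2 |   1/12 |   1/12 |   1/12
2.1383 nats

Joint entropy is H(X,Y) = -Σ_{x,y} p(x,y) log p(x,y).

Summing over all non-zero entries:
H(X,Y) = -[1/12·log_e(1/12) + 1/6·log_e(1/6) + 1/12·log_e(1/12) + 1/12·log_e(1/12) + 1/6·log_e(1/6) + 1/6·log_e(1/6) + 1/12·log_e(1/12) + 1/12·log_e(1/12) + 1/12·log_e(1/12)]
H(X,Y) = 2.1383 nats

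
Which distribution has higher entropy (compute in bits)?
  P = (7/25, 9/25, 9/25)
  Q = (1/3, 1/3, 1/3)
Q

Computing entropies in bits:
H(P) = 1.5755
H(Q) = 1.5850

Distribution Q has higher entropy.

Intuition: The distribution closer to uniform (more spread out) has higher entropy.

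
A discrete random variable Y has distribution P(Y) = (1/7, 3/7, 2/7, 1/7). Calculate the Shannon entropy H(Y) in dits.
0.5546 dits

Shannon entropy is H(X) = -Σ p(x) log p(x).

For P = (1/7, 3/7, 2/7, 1/7):
H = -1/7 × log_10(1/7) -3/7 × log_10(3/7) -2/7 × log_10(2/7) -1/7 × log_10(1/7)
H = 0.5546 dits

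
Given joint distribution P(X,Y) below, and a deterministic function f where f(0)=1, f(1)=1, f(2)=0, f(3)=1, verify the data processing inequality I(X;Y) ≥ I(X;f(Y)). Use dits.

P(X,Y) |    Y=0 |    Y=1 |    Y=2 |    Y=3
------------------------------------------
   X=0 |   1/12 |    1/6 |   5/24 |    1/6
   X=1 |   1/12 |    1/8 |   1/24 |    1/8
I(X;Y) = 0.0152, I(X;f(Y)) = 0.0146, inequality holds: 0.0152 ≥ 0.0146

Data Processing Inequality: For any Markov chain X → Y → Z, we have I(X;Y) ≥ I(X;Z).

Here Z = f(Y) is a deterministic function of Y, forming X → Y → Z.

Original I(X;Y) = 0.0152 dits

After applying f:
P(X,Z) where Z=f(Y):
- P(X,Z=0) = P(X,Y=2)
- P(X,Z=1) = P(X,Y=0) + P(X,Y=1) + P(X,Y=3)

I(X;Z) = I(X;f(Y)) = 0.0146 dits

Verification: 0.0152 ≥ 0.0146 ✓

Information cannot be created by processing; the function f can only lose information about X.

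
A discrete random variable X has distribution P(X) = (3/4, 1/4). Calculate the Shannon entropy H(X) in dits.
0.2442 dits

Shannon entropy is H(X) = -Σ p(x) log p(x).

For P = (3/4, 1/4):
H = -3/4 × log_10(3/4) -1/4 × log_10(1/4)
H = 0.2442 dits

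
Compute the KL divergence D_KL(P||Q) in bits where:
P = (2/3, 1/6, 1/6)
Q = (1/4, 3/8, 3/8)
0.5534 bits

KL divergence: D_KL(P||Q) = Σ p(x) log(p(x)/q(x))

Computing term by term:
  x=0: 2/3 × log_2[(2/3)/(1/4)] = 2/3 × 1.4150 = 0.9434
  x=1: 1/6 × log_2[(1/6)/(3/8)] = 1/6 × -1.1699 = -0.1950
  x=2: 1/6 × log_2[(1/6)/(3/8)] = 1/6 × -1.1699 = -0.1950

D_KL(P||Q) = 0.5534 bits

Note: KL divergence is always non-negative and equals 0 iff P = Q.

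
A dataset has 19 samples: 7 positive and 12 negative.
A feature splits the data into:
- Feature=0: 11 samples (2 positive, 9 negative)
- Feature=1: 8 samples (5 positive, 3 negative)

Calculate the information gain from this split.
0.1516 bits

Information Gain = H(Y) - H(Y|Feature)

Before split:
P(positive) = 7/19 = 0.3684
H(Y) = 0.9495 bits

After split:
Feature=0: H = 0.6840 bits (weight = 11/19)
Feature=1: H = 0.9544 bits (weight = 8/19)
H(Y|Feature) = (11/19)×0.6840 + (8/19)×0.9544 = 0.7979 bits

Information Gain = 0.9495 - 0.7979 = 0.1516 bits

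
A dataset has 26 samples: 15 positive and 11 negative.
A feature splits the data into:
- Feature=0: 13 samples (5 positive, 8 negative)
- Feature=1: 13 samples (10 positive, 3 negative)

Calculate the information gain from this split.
0.1126 bits

Information Gain = H(Y) - H(Y|Feature)

Before split:
P(positive) = 15/26 = 0.5769
H(Y) = 0.9829 bits

After split:
Feature=0: H = 0.9612 bits (weight = 13/26)
Feature=1: H = 0.7793 bits (weight = 13/26)
H(Y|Feature) = (13/26)×0.9612 + (13/26)×0.7793 = 0.8703 bits

Information Gain = 0.9829 - 0.8703 = 0.1126 bits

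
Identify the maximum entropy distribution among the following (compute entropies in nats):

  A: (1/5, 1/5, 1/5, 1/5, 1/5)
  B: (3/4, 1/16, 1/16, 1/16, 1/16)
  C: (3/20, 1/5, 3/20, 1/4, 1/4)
A

For a discrete distribution over n outcomes, entropy is maximized by the uniform distribution.

Computing entropies:
H(A) = 1.6094 nats
H(B) = 0.9089 nats
H(C) = 1.5842 nats

The uniform distribution (where all probabilities equal 1/5) achieves the maximum entropy of log_e(5) = 1.6094 nats.

Distribution A has the highest entropy.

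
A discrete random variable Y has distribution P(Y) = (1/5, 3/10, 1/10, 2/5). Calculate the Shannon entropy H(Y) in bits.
1.8464 bits

Shannon entropy is H(X) = -Σ p(x) log p(x).

For P = (1/5, 3/10, 1/10, 2/5):
H = -1/5 × log_2(1/5) -3/10 × log_2(3/10) -1/10 × log_2(1/10) -2/5 × log_2(2/5)
H = 1.8464 bits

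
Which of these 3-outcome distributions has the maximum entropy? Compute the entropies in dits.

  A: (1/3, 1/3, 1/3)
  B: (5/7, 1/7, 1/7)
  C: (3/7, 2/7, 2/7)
A

For a discrete distribution over n outcomes, entropy is maximized by the uniform distribution.

Computing entropies:
H(A) = 0.4771 dits
H(B) = 0.3458 dits
H(C) = 0.4686 dits

The uniform distribution (where all probabilities equal 1/3) achieves the maximum entropy of log_10(3) = 0.4771 dits.

Distribution A has the highest entropy.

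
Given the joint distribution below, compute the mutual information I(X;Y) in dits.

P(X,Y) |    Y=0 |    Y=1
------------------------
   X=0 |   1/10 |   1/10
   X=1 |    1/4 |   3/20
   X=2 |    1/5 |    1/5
0.0033 dits

Mutual information: I(X;Y) = H(X) + H(Y) - H(X,Y)

Marginals:
P(X) = (1/5, 2/5, 2/5), H(X) = 0.4581 dits
P(Y) = (11/20, 9/20), H(Y) = 0.2989 dits

Joint entropy: H(X,Y) = 0.7537 dits

I(X;Y) = 0.4581 + 0.2989 - 0.7537 = 0.0033 dits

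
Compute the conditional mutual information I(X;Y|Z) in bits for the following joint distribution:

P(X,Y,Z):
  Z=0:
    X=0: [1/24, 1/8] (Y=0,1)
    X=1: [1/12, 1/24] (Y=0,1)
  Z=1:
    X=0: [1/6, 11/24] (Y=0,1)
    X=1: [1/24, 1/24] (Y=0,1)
0.0502 bits

Conditional mutual information: I(X;Y|Z) = H(X|Z) + H(Y|Z) - H(X,Y|Z)

H(Z) = 0.8709
H(X,Z) = 1.5284 → H(X|Z) = 0.6575
H(Y,Z) = 1.7773 → H(Y|Z) = 0.9064
H(X,Y,Z) = 2.3846 → H(X,Y|Z) = 1.5137

I(X;Y|Z) = 0.6575 + 0.9064 - 1.5137 = 0.0502 bits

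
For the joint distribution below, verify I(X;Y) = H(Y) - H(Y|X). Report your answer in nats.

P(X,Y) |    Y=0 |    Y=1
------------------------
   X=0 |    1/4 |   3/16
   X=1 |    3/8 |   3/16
I(X;Y) = 0.0048 nats

Mutual information has multiple equivalent forms:
- I(X;Y) = H(X) - H(X|Y)
- I(X;Y) = H(Y) - H(Y|X)
- I(X;Y) = H(X) + H(Y) - H(X,Y)

Computing all quantities:
H(X) = 0.6853, H(Y) = 0.6616, H(X,Y) = 1.3421
H(X|Y) = 0.6806, H(Y|X) = 0.6568

Verification:
H(X) - H(X|Y) = 0.6853 - 0.6806 = 0.0048
H(Y) - H(Y|X) = 0.6616 - 0.6568 = 0.0048
H(X) + H(Y) - H(X,Y) = 0.6853 + 0.6616 - 1.3421 = 0.0048

All forms give I(X;Y) = 0.0048 nats. ✓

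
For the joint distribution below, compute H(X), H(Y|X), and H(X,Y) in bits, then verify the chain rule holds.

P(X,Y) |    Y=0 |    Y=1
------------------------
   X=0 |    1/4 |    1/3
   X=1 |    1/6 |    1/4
H(X,Y) = 1.9591, H(X) = 0.9799, H(Y|X) = 0.9793 (all in bits)

Chain rule: H(X,Y) = H(X) + H(Y|X)

Left side — joint entropy directly:
H(X,Y) = -Σ p(x,y) log p(x,y) = 1.9591 bits

Right side — compute H(Y|X) from the conditional distributions:
P(X) = (7/12, 5/12), so H(X) = 0.9799 bits
H(Y|X) = Σ_x P(X=x) · H(Y|X=x):
  P(Y|X=0) = (3/7, 4/7), H(Y|X=0) = 0.9852, weight P(X=0) = 7/12
  P(Y|X=1) = (2/5, 3/5), H(Y|X=1) = 0.9710, weight P(X=1) = 5/12
H(Y|X) = 0.9793 bits

H(X) + H(Y|X) = 0.9799 + 0.9793 = 1.9591 bits

Both sides equal 1.9591 bits. ✓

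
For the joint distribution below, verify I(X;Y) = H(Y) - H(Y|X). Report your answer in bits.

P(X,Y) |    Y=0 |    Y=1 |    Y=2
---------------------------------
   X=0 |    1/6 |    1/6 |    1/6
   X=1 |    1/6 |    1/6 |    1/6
I(X;Y) = 0.0000 bits

Mutual information has multiple equivalent forms:
- I(X;Y) = H(X) - H(X|Y)
- I(X;Y) = H(Y) - H(Y|X)
- I(X;Y) = H(X) + H(Y) - H(X,Y)

Computing all quantities:
H(X) = 1.0000, H(Y) = 1.5850, H(X,Y) = 2.5850
H(X|Y) = 1.0000, H(Y|X) = 1.5850

Verification:
H(X) - H(X|Y) = 1.0000 - 1.0000 = 0.0000
H(Y) - H(Y|X) = 1.5850 - 1.5850 = 0.0000
H(X) + H(Y) - H(X,Y) = 1.0000 + 1.5850 - 2.5850 = 0.0000

All forms give I(X;Y) = 0.0000 bits. ✓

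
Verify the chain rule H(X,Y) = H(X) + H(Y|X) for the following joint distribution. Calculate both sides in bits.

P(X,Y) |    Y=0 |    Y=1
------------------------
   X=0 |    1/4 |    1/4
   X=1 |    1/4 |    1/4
H(X,Y) = 2.0000, H(X) = 1.0000, H(Y|X) = 1.0000 (all in bits)

Chain rule: H(X,Y) = H(X) + H(Y|X)

Left side — joint entropy directly:
H(X,Y) = -Σ p(x,y) log p(x,y) = 2.0000 bits

Right side — compute H(Y|X) from the conditional distributions:
P(X) = (1/2, 1/2), so H(X) = 1.0000 bits
H(Y|X) = Σ_x P(X=x) · H(Y|X=x):
  P(Y|X=0) = (1/2, 1/2), H(Y|X=0) = 1.0000, weight P(X=0) = 1/2
  P(Y|X=1) = (1/2, 1/2), H(Y|X=1) = 1.0000, weight P(X=1) = 1/2
H(Y|X) = 1.0000 bits

H(X) + H(Y|X) = 1.0000 + 1.0000 = 2.0000 bits

Both sides equal 2.0000 bits. ✓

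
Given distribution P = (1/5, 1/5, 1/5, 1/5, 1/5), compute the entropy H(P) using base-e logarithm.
1.6094 nats

Shannon entropy is H(X) = -Σ p(x) log p(x).

For P = (1/5, 1/5, 1/5, 1/5, 1/5):
H = -1/5 × log_e(1/5) -1/5 × log_e(1/5) -1/5 × log_e(1/5) -1/5 × log_e(1/5) -1/5 × log_e(1/5)
H = 1.6094 nats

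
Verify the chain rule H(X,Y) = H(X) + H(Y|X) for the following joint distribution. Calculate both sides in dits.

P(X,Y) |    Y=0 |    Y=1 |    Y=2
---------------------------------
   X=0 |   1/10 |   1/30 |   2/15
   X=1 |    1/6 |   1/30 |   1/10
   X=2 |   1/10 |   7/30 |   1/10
H(X,Y) = 0.8923, H(X) = 0.4673, H(Y|X) = 0.4250 (all in dits)

Chain rule: H(X,Y) = H(X) + H(Y|X)

Left side — joint entropy directly:
H(X,Y) = -Σ p(x,y) log p(x,y) = 0.8923 dits

Right side — compute H(Y|X) from the conditional distributions:
P(X) = (4/15, 3/10, 13/30), so H(X) = 0.4673 dits
H(Y|X) = Σ_x P(X=x) · H(Y|X=x):
  P(Y|X=0) = (3/8, 1/8, 1/2), H(Y|X=0) = 0.4231, weight P(X=0) = 4/15
  P(Y|X=1) = (5/9, 1/9, 1/3), H(Y|X=1) = 0.4069, weight P(X=1) = 3/10
  P(Y|X=2) = (3/13, 7/13, 3/13), H(Y|X=2) = 0.4387, weight P(X=2) = 13/30
H(Y|X) = 0.4250 dits

H(X) + H(Y|X) = 0.4673 + 0.4250 = 0.8923 dits

Both sides equal 0.8923 dits. ✓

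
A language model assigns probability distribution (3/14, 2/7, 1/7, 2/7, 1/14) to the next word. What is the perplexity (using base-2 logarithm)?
4.5378

Perplexity is 2^H (or exp(H) for natural log).

First, H = -Σ p log p = 2.1820 bits
Perplexity = 2^2.1820 = 4.5378

Interpretation: The model's uncertainty is equivalent to choosing uniformly among 4.5 options.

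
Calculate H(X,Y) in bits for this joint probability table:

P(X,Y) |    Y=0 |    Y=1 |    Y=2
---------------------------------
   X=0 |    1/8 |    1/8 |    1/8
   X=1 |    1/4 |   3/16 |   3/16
2.5306 bits

Joint entropy is H(X,Y) = -Σ_{x,y} p(x,y) log p(x,y).

Summing over all non-zero entries:
H(X,Y) = -[1/8·log_2(1/8) + 1/8·log_2(1/8) + 1/8·log_2(1/8) + 1/4·log_2(1/4) + 3/16·log_2(3/16) + 3/16·log_2(3/16)]
H(X,Y) = 2.5306 bits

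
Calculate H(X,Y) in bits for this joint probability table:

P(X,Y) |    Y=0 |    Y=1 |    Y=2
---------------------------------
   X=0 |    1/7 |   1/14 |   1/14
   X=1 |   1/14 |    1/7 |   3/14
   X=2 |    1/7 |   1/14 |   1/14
3.0391 bits

Joint entropy is H(X,Y) = -Σ_{x,y} p(x,y) log p(x,y).

Summing over all non-zero entries:
H(X,Y) = -[1/7·log_2(1/7) + 1/14·log_2(1/14) + 1/14·log_2(1/14) + 1/14·log_2(1/14) + 1/7·log_2(1/7) + 3/14·log_2(3/14) + 1/7·log_2(1/7) + 1/14·log_2(1/14) + 1/14·log_2(1/14)]
H(X,Y) = 3.0391 bits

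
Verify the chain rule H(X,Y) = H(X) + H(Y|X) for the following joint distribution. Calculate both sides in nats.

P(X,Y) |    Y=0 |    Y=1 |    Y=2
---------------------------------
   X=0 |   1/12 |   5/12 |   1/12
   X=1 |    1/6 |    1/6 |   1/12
H(X,Y) = 1.5833, H(X) = 0.6792, H(Y|X) = 0.9041 (all in nats)

Chain rule: H(X,Y) = H(X) + H(Y|X)

Left side — joint entropy directly:
H(X,Y) = -Σ p(x,y) log p(x,y) = 1.5833 nats

Right side — compute H(Y|X) from the conditional distributions:
P(X) = (7/12, 5/12), so H(X) = 0.6792 nats
H(Y|X) = Σ_x P(X=x) · H(Y|X=x):
  P(Y|X=0) = (1/7, 5/7, 1/7), H(Y|X=0) = 0.7963, weight P(X=0) = 7/12
  P(Y|X=1) = (2/5, 2/5, 1/5), H(Y|X=1) = 1.0549, weight P(X=1) = 5/12
H(Y|X) = 0.9041 nats

H(X) + H(Y|X) = 0.6792 + 0.9041 = 1.5833 nats

Both sides equal 1.5833 nats. ✓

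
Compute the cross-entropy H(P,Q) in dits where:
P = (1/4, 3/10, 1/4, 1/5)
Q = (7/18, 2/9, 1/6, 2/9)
0.6237 dits

Cross-entropy: H(P,Q) = -Σ p(x) log q(x)

Alternatively: H(P,Q) = H(P) + D_KL(P||Q)
H(P) = 0.5977 dits
D_KL(P||Q) = 0.0260 dits

H(P,Q) = 0.5977 + 0.0260 = 0.6237 dits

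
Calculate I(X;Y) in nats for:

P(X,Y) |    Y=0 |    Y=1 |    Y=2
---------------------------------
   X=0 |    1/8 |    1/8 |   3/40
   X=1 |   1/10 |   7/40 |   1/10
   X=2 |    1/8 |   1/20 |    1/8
0.0410 nats

Mutual information: I(X;Y) = H(X) + H(Y) - H(X,Y)

Marginals:
P(X) = (13/40, 3/8, 3/10), H(X) = 1.0943 nats
P(Y) = (7/20, 7/20, 3/10), H(Y) = 1.0961 nats

Joint entropy: H(X,Y) = 2.1493 nats

I(X;Y) = 1.0943 + 1.0961 - 2.1493 = 0.0410 nats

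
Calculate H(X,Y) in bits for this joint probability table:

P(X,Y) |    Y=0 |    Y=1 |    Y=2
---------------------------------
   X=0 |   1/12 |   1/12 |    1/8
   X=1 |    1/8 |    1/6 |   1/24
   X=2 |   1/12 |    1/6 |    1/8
3.0739 bits

Joint entropy is H(X,Y) = -Σ_{x,y} p(x,y) log p(x,y).

Summing over all non-zero entries:
H(X,Y) = -[1/12·log_2(1/12) + 1/12·log_2(1/12) + 1/8·log_2(1/8) + 1/8·log_2(1/8) + 1/6·log_2(1/6) + 1/24·log_2(1/24) + 1/12·log_2(1/12) + 1/6·log_2(1/6) + 1/8·log_2(1/8)]
H(X,Y) = 3.0739 bits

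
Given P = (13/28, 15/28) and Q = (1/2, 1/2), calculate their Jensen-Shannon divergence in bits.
0.0009 bits

Jensen-Shannon divergence is:
JSD(P||Q) = 0.5 × D_KL(P||M) + 0.5 × D_KL(Q||M)
where M = 0.5 × (P + Q) is the mixture distribution.

M = 0.5 × (13/28, 15/28) + 0.5 × (1/2, 1/2) = (0.482143, 0.517857)

D_KL(P||M) = 0.0009 bits
D_KL(Q||M) = 0.0009 bits

JSD(P||Q) = 0.5 × 0.0009 + 0.5 × 0.0009 = 0.0009 bits

Unlike KL divergence, JSD is symmetric and bounded: 0 ≤ JSD ≤ log(2).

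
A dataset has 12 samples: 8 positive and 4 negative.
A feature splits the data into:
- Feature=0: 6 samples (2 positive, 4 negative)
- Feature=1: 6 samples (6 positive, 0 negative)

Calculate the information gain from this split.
0.4591 bits

Information Gain = H(Y) - H(Y|Feature)

Before split:
P(positive) = 8/12 = 0.6667
H(Y) = 0.9183 bits

After split:
Feature=0: H = 0.9183 bits (weight = 6/12)
Feature=1: H = 0.0000 bits (weight = 6/12)
H(Y|Feature) = (6/12)×0.9183 + (6/12)×0.0000 = 0.4591 bits

Information Gain = 0.9183 - 0.4591 = 0.4591 bits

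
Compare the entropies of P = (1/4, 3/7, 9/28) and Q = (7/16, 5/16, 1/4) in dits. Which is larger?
P

Computing entropies in dits:
H(P) = 0.4667
H(Q) = 0.4654

Distribution P has higher entropy.

Intuition: The distribution closer to uniform (more spread out) has higher entropy.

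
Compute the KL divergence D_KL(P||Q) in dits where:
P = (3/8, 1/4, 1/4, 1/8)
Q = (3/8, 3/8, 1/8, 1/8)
0.0312 dits

KL divergence: D_KL(P||Q) = Σ p(x) log(p(x)/q(x))

Computing term by term:
  x=0: 3/8 × log_10[(3/8)/(3/8)] = 3/8 × 0.0000 = 0.0000
  x=1: 1/4 × log_10[(1/4)/(3/8)] = 1/4 × -0.1761 = -0.0440
  x=2: 1/4 × log_10[(1/4)/(1/8)] = 1/4 × 0.3010 = 0.0753
  x=3: 1/8 × log_10[(1/8)/(1/8)] = 1/8 × 0.0000 = 0.0000

D_KL(P||Q) = 0.0312 dits

Note: KL divergence is always non-negative and equals 0 iff P = Q.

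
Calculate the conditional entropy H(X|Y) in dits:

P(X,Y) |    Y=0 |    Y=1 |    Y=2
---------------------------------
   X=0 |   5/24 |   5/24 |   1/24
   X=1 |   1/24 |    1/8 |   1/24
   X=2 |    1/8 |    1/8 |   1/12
0.4402 dits

Using the chain rule: H(X|Y) = H(X,Y) - H(Y)

First, compute H(X,Y) = 0.8850 dits

Marginal P(Y) = (3/8, 11/24, 1/6)
H(Y) = 0.4447 dits

H(X|Y) = H(X,Y) - H(Y) = 0.8850 - 0.4447 = 0.4402 dits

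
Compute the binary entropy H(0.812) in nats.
0.4833 nats

The binary entropy function is:
H(p) = -p log(p) - (1-p) log(1-p)

H(0.812) = -0.812 × log_e(0.812) - 0.188 × log_e(0.188)
H(0.812) = 0.4833 nats

Note: Binary entropy is maximized at p=0.5 (H=1 bit) and minimized at p=0 or p=1 (H=0).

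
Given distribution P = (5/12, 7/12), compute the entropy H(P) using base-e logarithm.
0.6792 nats

Shannon entropy is H(X) = -Σ p(x) log p(x).

For P = (5/12, 7/12):
H = -5/12 × log_e(5/12) -7/12 × log_e(7/12)
H = 0.6792 nats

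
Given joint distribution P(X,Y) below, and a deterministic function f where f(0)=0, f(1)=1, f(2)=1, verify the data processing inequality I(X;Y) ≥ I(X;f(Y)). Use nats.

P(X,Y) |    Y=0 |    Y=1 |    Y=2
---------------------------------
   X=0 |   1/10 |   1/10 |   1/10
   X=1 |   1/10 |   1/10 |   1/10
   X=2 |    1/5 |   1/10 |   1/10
I(X;Y) = 0.0138, I(X;f(Y)) = 0.0138, inequality holds: 0.0138 ≥ 0.0138

Data Processing Inequality: For any Markov chain X → Y → Z, we have I(X;Y) ≥ I(X;Z).

Here Z = f(Y) is a deterministic function of Y, forming X → Y → Z.

Original I(X;Y) = 0.0138 nats

After applying f:
P(X,Z) where Z=f(Y):
- P(X,Z=0) = P(X,Y=0)
- P(X,Z=1) = P(X,Y=1) + P(X,Y=2)

I(X;Z) = I(X;f(Y)) = 0.0138 nats

Verification: 0.0138 ≥ 0.0138 ✓

Information cannot be created by processing; the function f can only lose information about X.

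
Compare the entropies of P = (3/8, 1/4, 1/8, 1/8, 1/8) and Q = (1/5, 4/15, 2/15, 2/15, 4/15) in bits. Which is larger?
Q

Computing entropies in bits:
H(P) = 2.1556
H(Q) = 2.2566

Distribution Q has higher entropy.

Intuition: The distribution closer to uniform (more spread out) has higher entropy.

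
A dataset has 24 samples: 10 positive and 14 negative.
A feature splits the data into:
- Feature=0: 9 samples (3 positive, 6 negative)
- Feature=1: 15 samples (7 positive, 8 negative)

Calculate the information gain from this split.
0.0125 bits

Information Gain = H(Y) - H(Y|Feature)

Before split:
P(positive) = 10/24 = 0.4167
H(Y) = 0.9799 bits

After split:
Feature=0: H = 0.9183 bits (weight = 9/24)
Feature=1: H = 0.9968 bits (weight = 15/24)
H(Y|Feature) = (9/24)×0.9183 + (15/24)×0.9968 = 0.9674 bits

Information Gain = 0.9799 - 0.9674 = 0.0125 bits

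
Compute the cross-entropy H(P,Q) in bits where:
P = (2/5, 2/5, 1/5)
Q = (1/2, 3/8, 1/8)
1.5660 bits

Cross-entropy: H(P,Q) = -Σ p(x) log q(x)

Alternatively: H(P,Q) = H(P) + D_KL(P||Q)
H(P) = 1.5219 bits
D_KL(P||Q) = 0.0441 bits

H(P,Q) = 1.5219 + 0.0441 = 1.5660 bits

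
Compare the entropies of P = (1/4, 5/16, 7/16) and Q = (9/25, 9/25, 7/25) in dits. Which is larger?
Q

Computing entropies in dits:
H(P) = 0.4654
H(Q) = 0.4743

Distribution Q has higher entropy.

Intuition: The distribution closer to uniform (more spread out) has higher entropy.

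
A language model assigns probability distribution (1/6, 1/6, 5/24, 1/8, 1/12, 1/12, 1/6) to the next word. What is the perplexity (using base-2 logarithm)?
6.6642

Perplexity is 2^H (or exp(H) for natural log).

First, H = -Σ p log p = 2.7364 bits
Perplexity = 2^2.7364 = 6.6642

Interpretation: The model's uncertainty is equivalent to choosing uniformly among 6.7 options.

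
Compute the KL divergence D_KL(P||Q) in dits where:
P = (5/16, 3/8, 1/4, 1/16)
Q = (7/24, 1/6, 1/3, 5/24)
0.0775 dits

KL divergence: D_KL(P||Q) = Σ p(x) log(p(x)/q(x))

Computing term by term:
  x=0: 5/16 × log_10[(5/16)/(7/24)] = 5/16 × 0.0300 = 0.0094
  x=1: 3/8 × log_10[(3/8)/(1/6)] = 3/8 × 0.3522 = 0.1321
  x=2: 1/4 × log_10[(1/4)/(1/3)] = 1/4 × -0.1249 = -0.0312
  x=3: 1/16 × log_10[(1/16)/(5/24)] = 1/16 × -0.5229 = -0.0327

D_KL(P||Q) = 0.0775 dits

Note: KL divergence is always non-negative and equals 0 iff P = Q.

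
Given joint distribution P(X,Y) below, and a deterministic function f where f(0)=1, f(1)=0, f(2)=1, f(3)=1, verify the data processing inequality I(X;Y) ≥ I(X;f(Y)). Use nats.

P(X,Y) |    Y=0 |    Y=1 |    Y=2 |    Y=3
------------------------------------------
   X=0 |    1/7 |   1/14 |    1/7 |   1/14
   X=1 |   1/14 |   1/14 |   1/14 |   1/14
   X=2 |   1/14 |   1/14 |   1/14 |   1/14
I(X;Y) = 0.0140, I(X;f(Y)) = 0.0051, inequality holds: 0.0140 ≥ 0.0051

Data Processing Inequality: For any Markov chain X → Y → Z, we have I(X;Y) ≥ I(X;Z).

Here Z = f(Y) is a deterministic function of Y, forming X → Y → Z.

Original I(X;Y) = 0.0140 nats

After applying f:
P(X,Z) where Z=f(Y):
- P(X,Z=0) = P(X,Y=1)
- P(X,Z=1) = P(X,Y=0) + P(X,Y=2) + P(X,Y=3)

I(X;Z) = I(X;f(Y)) = 0.0051 nats

Verification: 0.0140 ≥ 0.0051 ✓

Information cannot be created by processing; the function f can only lose information about X.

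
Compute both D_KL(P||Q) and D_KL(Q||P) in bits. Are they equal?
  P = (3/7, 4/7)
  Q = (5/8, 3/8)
D_KL(P||Q) = 0.1140, D_KL(Q||P) = 0.1123

KL divergence is not symmetric: D_KL(P||Q) ≠ D_KL(Q||P) in general.

D_KL(P||Q) = 0.1140 bits
D_KL(Q||P) = 0.1123 bits

No, they are not equal!

This asymmetry is why KL divergence is not a true distance metric.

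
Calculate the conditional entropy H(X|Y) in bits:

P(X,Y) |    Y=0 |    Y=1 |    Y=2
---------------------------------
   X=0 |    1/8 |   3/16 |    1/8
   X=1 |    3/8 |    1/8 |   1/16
0.8812 bits

Using the chain rule: H(X|Y) = H(X,Y) - H(Y)

First, compute H(X,Y) = 2.3585 bits

Marginal P(Y) = (1/2, 5/16, 3/16)
H(Y) = 1.4772 bits

H(X|Y) = H(X,Y) - H(Y) = 2.3585 - 1.4772 = 0.8812 bits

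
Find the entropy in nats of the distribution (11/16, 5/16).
0.6211 nats

Shannon entropy is H(X) = -Σ p(x) log p(x).

For P = (11/16, 5/16):
H = -11/16 × log_e(11/16) -5/16 × log_e(5/16)
H = 0.6211 nats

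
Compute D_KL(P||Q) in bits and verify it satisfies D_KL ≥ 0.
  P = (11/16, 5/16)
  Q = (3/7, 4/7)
0.1967 bits

KL divergence satisfies the Gibbs inequality: D_KL(P||Q) ≥ 0 for all distributions P, Q.

D_KL(P||Q) = Σ p(x) log(p(x)/q(x))
Term by term:
  x=0: 11/16 × log_2[(11/16)/(3/7)] = 0.4688
  x=1: 5/16 × log_2[(5/16)/(4/7)] = -0.2721
D_KL(P||Q) = 0.1967 bits

D_KL(P||Q) = 0.1967 ≥ 0 ✓

This non-negativity is a fundamental property: relative entropy cannot be negative because it measures how different Q is from P.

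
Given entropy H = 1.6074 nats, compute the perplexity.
4.9898

Perplexity is e^H (or exp(H) for natural log).

H = 1.6074 nats
Perplexity = e^1.6074 = 4.9898

Interpretation: The model's uncertainty is equivalent to choosing uniformly among 5.0 options.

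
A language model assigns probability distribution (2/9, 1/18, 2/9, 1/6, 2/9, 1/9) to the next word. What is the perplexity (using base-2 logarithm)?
5.5072

Perplexity is 2^H (or exp(H) for natural log).

First, H = -Σ p log p = 2.4613 bits
Perplexity = 2^2.4613 = 5.5072

Interpretation: The model's uncertainty is equivalent to choosing uniformly among 5.5 options.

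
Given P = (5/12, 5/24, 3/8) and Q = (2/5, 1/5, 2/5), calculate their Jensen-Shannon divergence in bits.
0.0005 bits

Jensen-Shannon divergence is:
JSD(P||Q) = 0.5 × D_KL(P||M) + 0.5 × D_KL(Q||M)
where M = 0.5 × (P + Q) is the mixture distribution.

M = 0.5 × (5/12, 5/24, 3/8) + 0.5 × (2/5, 1/5, 2/5) = (0.408333, 0.204167, 0.3875)

D_KL(P||M) = 0.0005 bits
D_KL(Q||M) = 0.0005 bits

JSD(P||Q) = 0.5 × 0.0005 + 0.5 × 0.0005 = 0.0005 bits

Unlike KL divergence, JSD is symmetric and bounded: 0 ≤ JSD ≤ log(2).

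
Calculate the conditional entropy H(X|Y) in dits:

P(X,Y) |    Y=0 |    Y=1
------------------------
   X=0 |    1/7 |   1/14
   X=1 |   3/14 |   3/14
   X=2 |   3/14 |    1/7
0.4568 dits

Using the chain rule: H(X|Y) = H(X,Y) - H(Y)

First, compute H(X,Y) = 0.7534 dits

Marginal P(Y) = (4/7, 3/7)
H(Y) = 0.2966 dits

H(X|Y) = H(X,Y) - H(Y) = 0.7534 - 0.2966 = 0.4568 dits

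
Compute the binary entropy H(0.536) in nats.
0.6906 nats

The binary entropy function is:
H(p) = -p log(p) - (1-p) log(1-p)

H(0.536) = -0.536 × log_e(0.536) - 0.464 × log_e(0.464)
H(0.536) = 0.6906 nats

Note: Binary entropy is maximized at p=0.5 (H=1 bit) and minimized at p=0 or p=1 (H=0).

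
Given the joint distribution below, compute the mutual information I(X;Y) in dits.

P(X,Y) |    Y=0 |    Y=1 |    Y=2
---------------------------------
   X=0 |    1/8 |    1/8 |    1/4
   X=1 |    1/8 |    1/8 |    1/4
0.0000 dits

Mutual information: I(X;Y) = H(X) + H(Y) - H(X,Y)

Marginals:
P(X) = (1/2, 1/2), H(X) = 0.3010 dits
P(Y) = (1/4, 1/4, 1/2), H(Y) = 0.4515 dits

Joint entropy: H(X,Y) = 0.7526 dits

I(X;Y) = 0.3010 + 0.4515 - 0.7526 = 0.0000 dits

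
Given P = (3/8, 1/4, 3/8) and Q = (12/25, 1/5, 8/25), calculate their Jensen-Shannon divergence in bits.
0.0082 bits

Jensen-Shannon divergence is:
JSD(P||Q) = 0.5 × D_KL(P||M) + 0.5 × D_KL(Q||M)
where M = 0.5 × (P + Q) is the mixture distribution.

M = 0.5 × (3/8, 1/4, 3/8) + 0.5 × (12/25, 1/5, 8/25) = (0.4275, 9/40, 0.3475)

D_KL(P||M) = 0.0083 bits
D_KL(Q||M) = 0.0082 bits

JSD(P||Q) = 0.5 × 0.0083 + 0.5 × 0.0082 = 0.0082 bits

Unlike KL divergence, JSD is symmetric and bounded: 0 ≤ JSD ≤ log(2).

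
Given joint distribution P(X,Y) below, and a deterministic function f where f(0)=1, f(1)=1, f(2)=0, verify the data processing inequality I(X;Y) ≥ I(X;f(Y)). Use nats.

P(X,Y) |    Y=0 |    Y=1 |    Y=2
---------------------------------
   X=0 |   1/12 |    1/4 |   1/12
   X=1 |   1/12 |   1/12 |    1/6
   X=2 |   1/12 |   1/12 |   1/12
I(X;Y) = 0.0604, I(X;f(Y)) = 0.0378, inequality holds: 0.0604 ≥ 0.0378

Data Processing Inequality: For any Markov chain X → Y → Z, we have I(X;Y) ≥ I(X;Z).

Here Z = f(Y) is a deterministic function of Y, forming X → Y → Z.

Original I(X;Y) = 0.0604 nats

After applying f:
P(X,Z) where Z=f(Y):
- P(X,Z=0) = P(X,Y=2)
- P(X,Z=1) = P(X,Y=0) + P(X,Y=1)

I(X;Z) = I(X;f(Y)) = 0.0378 nats

Verification: 0.0604 ≥ 0.0378 ✓

Information cannot be created by processing; the function f can only lose information about X.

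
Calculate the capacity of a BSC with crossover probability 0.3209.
0.0946 bits

For a binary symmetric channel (BSC) with error probability p:
Capacity C = 1 - H(p) bits per symbol

where H(p) = -p log₂(p) - (1-p) log₂(1-p) is the binary entropy function.

H(0.3209) = 0.9054 bits
C = 1 - 0.9054 = 0.0946 bits per symbol

This means we can reliably transmit up to 0.0946 bits of information per channel use.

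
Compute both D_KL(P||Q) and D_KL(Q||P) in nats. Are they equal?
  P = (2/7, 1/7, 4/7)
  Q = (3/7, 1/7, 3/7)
D_KL(P||Q) = 0.0485, D_KL(Q||P) = 0.0505

KL divergence is not symmetric: D_KL(P||Q) ≠ D_KL(Q||P) in general.

D_KL(P||Q) = 0.0485 nats
D_KL(Q||P) = 0.0505 nats

No, they are not equal!

This asymmetry is why KL divergence is not a true distance metric.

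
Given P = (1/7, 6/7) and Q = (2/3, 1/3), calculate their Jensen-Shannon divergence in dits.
0.0658 dits

Jensen-Shannon divergence is:
JSD(P||Q) = 0.5 × D_KL(P||M) + 0.5 × D_KL(Q||M)
where M = 0.5 × (P + Q) is the mixture distribution.

M = 0.5 × (1/7, 6/7) + 0.5 × (2/3, 1/3) = (0.404762, 0.595238)

D_KL(P||M) = 0.0711 dits
D_KL(Q||M) = 0.0605 dits

JSD(P||Q) = 0.5 × 0.0711 + 0.5 × 0.0605 = 0.0658 dits

Unlike KL divergence, JSD is symmetric and bounded: 0 ≤ JSD ≤ log(2).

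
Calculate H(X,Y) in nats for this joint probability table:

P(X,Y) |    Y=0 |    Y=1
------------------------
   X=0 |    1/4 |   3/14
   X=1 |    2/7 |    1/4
1.3812 nats

Joint entropy is H(X,Y) = -Σ_{x,y} p(x,y) log p(x,y).

Summing over all non-zero entries:
H(X,Y) = -[1/4·log_e(1/4) + 3/14·log_e(3/14) + 2/7·log_e(2/7) + 1/4·log_e(1/4)]
H(X,Y) = 1.3812 nats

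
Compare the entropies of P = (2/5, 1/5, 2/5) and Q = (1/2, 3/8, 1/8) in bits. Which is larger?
P

Computing entropies in bits:
H(P) = 1.5219
H(Q) = 1.4056

Distribution P has higher entropy.

Intuition: The distribution closer to uniform (more spread out) has higher entropy.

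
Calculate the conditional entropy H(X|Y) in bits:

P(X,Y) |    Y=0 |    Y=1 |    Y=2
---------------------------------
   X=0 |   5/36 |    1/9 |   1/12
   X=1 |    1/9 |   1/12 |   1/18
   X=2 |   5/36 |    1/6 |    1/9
1.5472 bits

Using the chain rule: H(X|Y) = H(X,Y) - H(Y)

First, compute H(X,Y) = 3.1077 bits

Marginal P(Y) = (7/18, 13/36, 1/4)
H(Y) = 1.5605 bits

H(X|Y) = H(X,Y) - H(Y) = 3.1077 - 1.5605 = 1.5472 bits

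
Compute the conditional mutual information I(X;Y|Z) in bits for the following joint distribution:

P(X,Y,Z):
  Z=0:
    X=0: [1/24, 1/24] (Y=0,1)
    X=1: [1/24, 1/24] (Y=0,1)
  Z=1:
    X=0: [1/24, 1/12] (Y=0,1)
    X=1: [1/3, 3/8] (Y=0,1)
0.0060 bits

Conditional mutual information: I(X;Y|Z) = H(X|Z) + H(Y|Z) - H(X,Y|Z)

H(Z) = 0.6500
H(X,Z) = 1.3249 → H(X|Z) = 0.6749
H(Y,Z) = 1.6440 → H(Y|Z) = 0.9940
H(X,Y,Z) = 2.3129 → H(X,Y|Z) = 1.6629

I(X;Y|Z) = 0.6749 + 0.9940 - 1.6629 = 0.0060 bits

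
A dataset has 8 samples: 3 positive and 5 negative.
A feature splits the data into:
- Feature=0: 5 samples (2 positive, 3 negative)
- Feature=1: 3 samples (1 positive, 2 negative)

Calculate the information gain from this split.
0.0032 bits

Information Gain = H(Y) - H(Y|Feature)

Before split:
P(positive) = 3/8 = 0.3750
H(Y) = 0.9544 bits

After split:
Feature=0: H = 0.9710 bits (weight = 5/8)
Feature=1: H = 0.9183 bits (weight = 3/8)
H(Y|Feature) = (5/8)×0.9710 + (3/8)×0.9183 = 0.9512 bits

Information Gain = 0.9544 - 0.9512 = 0.0032 bits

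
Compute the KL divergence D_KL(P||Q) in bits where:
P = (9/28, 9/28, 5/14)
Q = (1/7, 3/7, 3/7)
0.1487 bits

KL divergence: D_KL(P||Q) = Σ p(x) log(p(x)/q(x))

Computing term by term:
  x=0: 9/28 × log_2[(9/28)/(1/7)] = 9/28 × 1.1699 = 0.3760
  x=1: 9/28 × log_2[(9/28)/(3/7)] = 9/28 × -0.4150 = -0.1334
  x=2: 5/14 × log_2[(5/14)/(3/7)] = 5/14 × -0.2630 = -0.0939

D_KL(P||Q) = 0.1487 bits

Note: KL divergence is always non-negative and equals 0 iff P = Q.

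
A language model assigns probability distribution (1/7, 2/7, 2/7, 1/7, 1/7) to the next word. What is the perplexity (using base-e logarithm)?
4.7107

Perplexity is e^H (or exp(H) for natural log).

First, H = -Σ p log p = 1.5498 nats
Perplexity = e^1.5498 = 4.7107

Interpretation: The model's uncertainty is equivalent to choosing uniformly among 4.7 options.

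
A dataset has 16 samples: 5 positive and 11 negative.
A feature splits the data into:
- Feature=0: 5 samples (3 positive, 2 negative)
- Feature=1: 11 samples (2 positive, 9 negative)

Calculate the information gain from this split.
0.1223 bits

Information Gain = H(Y) - H(Y|Feature)

Before split:
P(positive) = 5/16 = 0.3125
H(Y) = 0.8960 bits

After split:
Feature=0: H = 0.9710 bits (weight = 5/16)
Feature=1: H = 0.6840 bits (weight = 11/16)
H(Y|Feature) = (5/16)×0.9710 + (11/16)×0.6840 = 0.7737 bits

Information Gain = 0.8960 - 0.7737 = 0.1223 bits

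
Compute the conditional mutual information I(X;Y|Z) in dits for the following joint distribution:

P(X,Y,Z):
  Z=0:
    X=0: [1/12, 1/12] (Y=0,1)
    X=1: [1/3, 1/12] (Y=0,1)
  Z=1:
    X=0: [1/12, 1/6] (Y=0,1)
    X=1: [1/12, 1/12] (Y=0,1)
0.0133 dits

Conditional mutual information: I(X;Y|Z) = H(X|Z) + H(Y|Z) - H(X,Y|Z)

H(Z) = 0.2950
H(X,Z) = 0.5683 → H(X|Z) = 0.2734
H(Y,Z) = 0.5683 → H(Y|Z) = 0.2734
H(X,Y,Z) = 0.8283 → H(X,Y|Z) = 0.5334

I(X;Y|Z) = 0.2734 + 0.2734 - 0.5334 = 0.0133 dits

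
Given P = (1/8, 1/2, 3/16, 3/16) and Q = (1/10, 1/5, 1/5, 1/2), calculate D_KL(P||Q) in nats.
0.2900 nats

KL divergence: D_KL(P||Q) = Σ p(x) log(p(x)/q(x))

Computing term by term:
  x=0: 1/8 × log_e[(1/8)/(1/10)] = 1/8 × 0.2231 = 0.0279
  x=1: 1/2 × log_e[(1/2)/(1/5)] = 1/2 × 0.9163 = 0.4581
  x=2: 3/16 × log_e[(3/16)/(1/5)] = 3/16 × -0.0645 = -0.0121
  x=3: 3/16 × log_e[(3/16)/(1/2)] = 3/16 × -0.9808 = -0.1839

D_KL(P||Q) = 0.2900 nats

Note: KL divergence is always non-negative and equals 0 iff P = Q.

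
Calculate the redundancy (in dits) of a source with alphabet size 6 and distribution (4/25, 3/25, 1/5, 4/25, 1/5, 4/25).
0.0060 dits

Redundancy measures how far a source is from maximum entropy:
R = H_max - H(X)

Maximum entropy for 6 symbols: H_max = log_10(6) = 0.7782 dits
Actual entropy: H(X) = 0.7721 dits
Redundancy: R = 0.7782 - 0.7721 = 0.0060 dits

This redundancy represents potential for compression: the source could be compressed by 0.0060 dits per symbol.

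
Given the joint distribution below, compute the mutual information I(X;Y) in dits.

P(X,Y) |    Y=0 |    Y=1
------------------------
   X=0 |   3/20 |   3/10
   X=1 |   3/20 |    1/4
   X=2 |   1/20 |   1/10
0.0004 dits

Mutual information: I(X;Y) = H(X) + H(Y) - H(X,Y)

Marginals:
P(X) = (9/20, 2/5, 3/20), H(X) = 0.4388 dits
P(Y) = (7/20, 13/20), H(Y) = 0.2812 dits

Joint entropy: H(X,Y) = 0.7196 dits

I(X;Y) = 0.4388 + 0.2812 - 0.7196 = 0.0004 dits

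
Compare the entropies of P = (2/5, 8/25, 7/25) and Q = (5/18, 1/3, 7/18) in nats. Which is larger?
Q

Computing entropies in nats:
H(P) = 1.0876
H(Q) = 1.0893

Distribution Q has higher entropy.

Intuition: The distribution closer to uniform (more spread out) has higher entropy.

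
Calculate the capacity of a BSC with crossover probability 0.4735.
0.0020 bits

For a binary symmetric channel (BSC) with error probability p:
Capacity C = 1 - H(p) bits per symbol

where H(p) = -p log₂(p) - (1-p) log₂(1-p) is the binary entropy function.

H(0.4735) = 0.9980 bits
C = 1 - 0.9980 = 0.0020 bits per symbol

This means we can reliably transmit up to 0.0020 bits of information per channel use.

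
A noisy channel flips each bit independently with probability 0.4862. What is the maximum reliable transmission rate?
0.0005 bits

For a binary symmetric channel (BSC) with error probability p:
Capacity C = 1 - H(p) bits per symbol

where H(p) = -p log₂(p) - (1-p) log₂(1-p) is the binary entropy function.

H(0.4862) = 0.9995 bits
C = 1 - 0.9995 = 0.0005 bits per symbol

This means we can reliably transmit up to 0.0005 bits of information per channel use.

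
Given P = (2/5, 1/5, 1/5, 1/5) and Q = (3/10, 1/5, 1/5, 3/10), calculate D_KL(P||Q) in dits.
0.0148 dits

KL divergence: D_KL(P||Q) = Σ p(x) log(p(x)/q(x))

Computing term by term:
  x=0: 2/5 × log_10[(2/5)/(3/10)] = 2/5 × 0.1249 = 0.0500
  x=1: 1/5 × log_10[(1/5)/(1/5)] = 1/5 × 0.0000 = 0.0000
  x=2: 1/5 × log_10[(1/5)/(1/5)] = 1/5 × 0.0000 = 0.0000
  x=3: 1/5 × log_10[(1/5)/(3/10)] = 1/5 × -0.1761 = -0.0352

D_KL(P||Q) = 0.0148 dits

Note: KL divergence is always non-negative and equals 0 iff P = Q.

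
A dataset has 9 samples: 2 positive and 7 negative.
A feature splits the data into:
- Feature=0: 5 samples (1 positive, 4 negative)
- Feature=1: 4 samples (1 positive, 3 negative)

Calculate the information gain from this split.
0.0026 bits

Information Gain = H(Y) - H(Y|Feature)

Before split:
P(positive) = 2/9 = 0.2222
H(Y) = 0.7642 bits

After split:
Feature=0: H = 0.7219 bits (weight = 5/9)
Feature=1: H = 0.8113 bits (weight = 4/9)
H(Y|Feature) = (5/9)×0.7219 + (4/9)×0.8113 = 0.7616 bits

Information Gain = 0.7642 - 0.7616 = 0.0026 bits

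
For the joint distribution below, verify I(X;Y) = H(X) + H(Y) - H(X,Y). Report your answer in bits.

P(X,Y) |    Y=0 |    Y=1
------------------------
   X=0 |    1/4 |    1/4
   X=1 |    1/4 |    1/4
I(X;Y) = 0.0000 bits

Mutual information has multiple equivalent forms:
- I(X;Y) = H(X) - H(X|Y)
- I(X;Y) = H(Y) - H(Y|X)
- I(X;Y) = H(X) + H(Y) - H(X,Y)

Computing all quantities:
H(X) = 1.0000, H(Y) = 1.0000, H(X,Y) = 2.0000
H(X|Y) = 1.0000, H(Y|X) = 1.0000

Verification:
H(X) - H(X|Y) = 1.0000 - 1.0000 = 0.0000
H(Y) - H(Y|X) = 1.0000 - 1.0000 = 0.0000
H(X) + H(Y) - H(X,Y) = 1.0000 + 1.0000 - 2.0000 = 0.0000

All forms give I(X;Y) = 0.0000 bits. ✓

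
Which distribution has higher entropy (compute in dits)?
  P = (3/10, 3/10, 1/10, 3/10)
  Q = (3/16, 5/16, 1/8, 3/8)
P

Computing entropies in dits:
H(P) = 0.5706
H(Q) = 0.5668

Distribution P has higher entropy.

Intuition: The distribution closer to uniform (more spread out) has higher entropy.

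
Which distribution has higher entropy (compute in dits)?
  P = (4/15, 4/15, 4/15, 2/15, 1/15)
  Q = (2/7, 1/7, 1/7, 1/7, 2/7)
Q

Computing entropies in dits:
H(P) = 0.6543
H(Q) = 0.6731

Distribution Q has higher entropy.

Intuition: The distribution closer to uniform (more spread out) has higher entropy.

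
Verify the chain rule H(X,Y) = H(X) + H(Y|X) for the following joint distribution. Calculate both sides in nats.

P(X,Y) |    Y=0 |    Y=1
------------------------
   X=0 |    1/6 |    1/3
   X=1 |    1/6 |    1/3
H(X,Y) = 1.3297, H(X) = 0.6931, H(Y|X) = 0.6365 (all in nats)

Chain rule: H(X,Y) = H(X) + H(Y|X)

Left side — joint entropy directly:
H(X,Y) = -Σ p(x,y) log p(x,y) = 1.3297 nats

Right side — compute H(Y|X) from the conditional distributions:
P(X) = (1/2, 1/2), so H(X) = 0.6931 nats
H(Y|X) = Σ_x P(X=x) · H(Y|X=x):
  P(Y|X=0) = (1/3, 2/3), H(Y|X=0) = 0.6365, weight P(X=0) = 1/2
  P(Y|X=1) = (1/3, 2/3), H(Y|X=1) = 0.6365, weight P(X=1) = 1/2
H(Y|X) = 0.6365 nats

H(X) + H(Y|X) = 0.6931 + 0.6365 = 1.3297 nats

Both sides equal 1.3297 nats. ✓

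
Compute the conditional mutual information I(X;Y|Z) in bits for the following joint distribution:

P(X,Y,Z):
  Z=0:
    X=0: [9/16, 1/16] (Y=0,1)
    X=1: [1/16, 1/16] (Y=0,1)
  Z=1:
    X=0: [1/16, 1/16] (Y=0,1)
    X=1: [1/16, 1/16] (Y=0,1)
0.0694 bits

Conditional mutual information: I(X;Y|Z) = H(X|Z) + H(Y|Z) - H(X,Y|Z)

H(Z) = 0.8113
H(X,Z) = 1.5488 → H(X|Z) = 0.7375
H(Y,Z) = 1.5488 → H(Y|Z) = 0.7375
H(X,Y,Z) = 2.2169 → H(X,Y|Z) = 1.4056

I(X;Y|Z) = 0.7375 + 0.7375 - 1.4056 = 0.0694 bits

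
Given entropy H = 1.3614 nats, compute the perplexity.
3.9017

Perplexity is e^H (or exp(H) for natural log).

H = 1.3614 nats
Perplexity = e^1.3614 = 3.9017

Interpretation: The model's uncertainty is equivalent to choosing uniformly among 3.9 options.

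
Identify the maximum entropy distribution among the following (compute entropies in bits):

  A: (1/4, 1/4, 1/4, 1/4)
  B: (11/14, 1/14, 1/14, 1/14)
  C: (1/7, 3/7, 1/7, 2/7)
A

For a discrete distribution over n outcomes, entropy is maximized by the uniform distribution.

Computing entropies:
H(A) = 2.0000 bits
H(B) = 1.0892 bits
H(C) = 1.8424 bits

The uniform distribution (where all probabilities equal 1/4) achieves the maximum entropy of log_2(4) = 2.0000 bits.

Distribution A has the highest entropy.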